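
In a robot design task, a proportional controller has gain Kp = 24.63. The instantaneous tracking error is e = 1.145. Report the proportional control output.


u_P = Kp * e = 24.63 * 1.145 = 28.2013

28.2013


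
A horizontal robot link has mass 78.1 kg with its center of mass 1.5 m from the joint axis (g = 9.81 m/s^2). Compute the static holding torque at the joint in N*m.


tau = m*g*L = 78.1 * 9.81 * 1.5 = 1149.2415

1149.2415 N*m


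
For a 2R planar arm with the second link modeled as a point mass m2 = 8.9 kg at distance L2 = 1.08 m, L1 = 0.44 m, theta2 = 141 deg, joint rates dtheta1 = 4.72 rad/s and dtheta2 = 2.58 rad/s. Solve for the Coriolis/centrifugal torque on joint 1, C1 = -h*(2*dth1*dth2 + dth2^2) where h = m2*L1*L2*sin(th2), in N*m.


h = m2*L1*L2*sin(th2) = 8.9*0.44*1.08*sin(141 deg) = 2.661572
C1 = -h*(2*4.72*2.58 + 2.58^2) = -2.661572*31.0116 = -82.5396

-82.5396 N*m


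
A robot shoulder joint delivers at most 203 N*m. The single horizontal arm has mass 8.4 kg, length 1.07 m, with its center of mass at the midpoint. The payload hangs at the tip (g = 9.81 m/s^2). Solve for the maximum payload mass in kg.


tau_arm = m_arm*g*(L/2) = 8.4*9.81*1.07/2 = 44.0861 N*m
tau_payload = tau_max - tau_arm = 203 - 44.0861 = 158.9139
m_payload = tau_payload / (g*L) = 158.9139 / (9.81*1.07) = 15.1394

15.1394 kg


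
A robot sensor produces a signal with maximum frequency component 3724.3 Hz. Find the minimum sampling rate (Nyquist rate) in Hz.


f_s,min = 2*f_max = 2*3724.3 = 7448.6000

7448.6000 Hz


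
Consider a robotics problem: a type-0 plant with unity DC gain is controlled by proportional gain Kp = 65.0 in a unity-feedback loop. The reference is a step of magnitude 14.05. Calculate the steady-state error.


e_ss = R/(1 + Kp) = 14.05/(1 + 65.0) = 14.05/66.0000 = 0.2129

0.2129


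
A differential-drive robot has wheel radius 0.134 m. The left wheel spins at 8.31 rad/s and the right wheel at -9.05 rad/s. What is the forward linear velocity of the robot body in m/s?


v = r*(wR + wL)/2 = 0.134*(-9.05 + 8.31)/2 = -0.0496

-0.0496 m/s


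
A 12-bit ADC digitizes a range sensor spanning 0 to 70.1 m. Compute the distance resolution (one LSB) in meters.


res = range / 2^n = 70.1/2^12 = 70.1/4096 = 0.0171

0.0171 m


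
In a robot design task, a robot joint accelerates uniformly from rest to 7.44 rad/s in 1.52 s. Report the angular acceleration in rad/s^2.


alpha = delta_omega / t = 7.44 / 1.52 = 4.8947

4.8947 rad/s^2


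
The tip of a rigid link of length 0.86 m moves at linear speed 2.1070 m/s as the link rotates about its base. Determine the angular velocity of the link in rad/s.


omega = v / L = 2.1070 / 0.86 = 2.4500

2.4500 rad/s


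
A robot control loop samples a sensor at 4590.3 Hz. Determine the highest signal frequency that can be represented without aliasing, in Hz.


f_max = f_s/2 = 4590.3/2 = 2295.1500

2295.1500 Hz


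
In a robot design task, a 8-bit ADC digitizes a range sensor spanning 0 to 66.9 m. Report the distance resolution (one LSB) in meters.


res = range / 2^n = 66.9/2^8 = 66.9/256 = 0.2613

0.2613 m


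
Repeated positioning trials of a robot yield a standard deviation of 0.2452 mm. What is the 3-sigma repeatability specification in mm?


repeatability = 3*sigma = 3*0.2452 = 0.7356

0.7356 mm


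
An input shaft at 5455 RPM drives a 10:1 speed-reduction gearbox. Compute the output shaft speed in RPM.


omega_out = omega_in / N = 5455 / 10 = 545.5000

545.5000 RPM


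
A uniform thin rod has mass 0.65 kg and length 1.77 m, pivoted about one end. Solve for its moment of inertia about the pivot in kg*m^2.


I = (1/3)*m*L^2 = (1/3)*0.65*1.77^2 = 0.6788

0.6788 kg*m^2


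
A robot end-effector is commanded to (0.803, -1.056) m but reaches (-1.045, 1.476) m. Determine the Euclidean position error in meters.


dx = -1.045 - (0.803) = -1.8480, dy = 1.476 - (-1.056) = 2.5320
err = sqrt(3.415104 + 6.411024) = 3.1347

3.1347 m


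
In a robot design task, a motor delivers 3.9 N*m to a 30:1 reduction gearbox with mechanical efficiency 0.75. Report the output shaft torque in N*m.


tau_out = tau_in * N * eta = 3.9 * 30 * 0.75 = 87.7500

87.7500 N*m


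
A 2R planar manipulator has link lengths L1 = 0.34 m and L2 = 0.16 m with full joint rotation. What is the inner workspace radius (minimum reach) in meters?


r_min = |L1 - L2| = |0.34 - 0.16| = 0.1800

0.1800 m


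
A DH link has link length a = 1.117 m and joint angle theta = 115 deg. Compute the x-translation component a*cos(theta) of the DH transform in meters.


a*cos(theta) = 1.117*cos(115 deg) = -0.4721

-0.4721 m


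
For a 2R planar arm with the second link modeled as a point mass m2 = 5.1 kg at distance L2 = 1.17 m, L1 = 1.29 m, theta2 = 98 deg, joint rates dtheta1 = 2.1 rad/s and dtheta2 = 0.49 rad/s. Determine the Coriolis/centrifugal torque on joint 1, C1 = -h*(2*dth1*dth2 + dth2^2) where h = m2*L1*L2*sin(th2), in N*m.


h = m2*L1*L2*sin(th2) = 5.1*1.29*1.17*sin(98 deg) = 7.622519
C1 = -h*(2*2.1*0.49 + 0.49^2) = -7.622519*2.2981 = -17.5173

-17.5173 N*m


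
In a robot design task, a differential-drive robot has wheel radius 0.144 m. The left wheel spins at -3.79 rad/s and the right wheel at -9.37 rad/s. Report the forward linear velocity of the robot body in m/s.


v = r*(wR + wL)/2 = 0.144*(-9.37 + -3.79)/2 = -0.9475

-0.9475 m/s


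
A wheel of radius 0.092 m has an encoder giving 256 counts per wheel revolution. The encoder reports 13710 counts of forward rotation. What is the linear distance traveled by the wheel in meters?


revs = 13710/256 = 53.554688
d = revs * 2*pi*r = 53.554688 * 2*pi*0.092 = 30.9575

30.9575 m


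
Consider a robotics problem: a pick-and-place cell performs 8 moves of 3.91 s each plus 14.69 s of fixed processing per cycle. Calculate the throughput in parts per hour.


T_cycle = 8*3.91 + 14.69 = 45.9700 s
rate = 3600/T = 78.3119

78.3119 parts/hour


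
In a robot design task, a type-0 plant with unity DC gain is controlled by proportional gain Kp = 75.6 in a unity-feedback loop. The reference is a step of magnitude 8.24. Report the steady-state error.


e_ss = R/(1 + Kp) = 8.24/(1 + 75.6) = 8.24/76.6000 = 0.1076

0.1076


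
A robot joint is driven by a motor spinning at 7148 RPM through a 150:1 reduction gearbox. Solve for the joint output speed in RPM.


omega_joint = omega_motor / N = 7148 / 150 = 47.6533

47.6533 RPM


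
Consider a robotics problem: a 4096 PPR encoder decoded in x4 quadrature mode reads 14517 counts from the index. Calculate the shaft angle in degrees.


angle = counts * 360 / (PPR*4) = 14517 * 360 / 16384 = 318.9771

318.9771 degrees


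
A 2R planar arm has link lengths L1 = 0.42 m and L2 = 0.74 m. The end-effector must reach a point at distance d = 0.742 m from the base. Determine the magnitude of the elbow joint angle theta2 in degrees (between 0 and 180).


cos(th2) = (d^2 - L1^2 - L2^2)/(2*L1*L2) = (0.742^2 - 0.42^2 - 0.74^2)/(2*0.42*0.74) = -0.27901544
th2 = acos(-0.27901544) = 106.2015 deg

106.2015 degrees


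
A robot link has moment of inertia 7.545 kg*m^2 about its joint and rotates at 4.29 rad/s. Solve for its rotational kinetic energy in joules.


KE = (1/2)*I*omega^2 = 0.5*7.545*4.29^2 = 69.4295

69.4295 J


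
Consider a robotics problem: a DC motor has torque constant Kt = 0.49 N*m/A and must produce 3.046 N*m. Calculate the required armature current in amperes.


I = tau / Kt = 3.046/0.49 = 6.2163

6.2163 A


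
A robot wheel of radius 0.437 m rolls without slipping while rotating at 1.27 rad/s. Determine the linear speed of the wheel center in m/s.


v = omega * r = 1.27 * 0.437 = 0.5550

0.5550 m/s


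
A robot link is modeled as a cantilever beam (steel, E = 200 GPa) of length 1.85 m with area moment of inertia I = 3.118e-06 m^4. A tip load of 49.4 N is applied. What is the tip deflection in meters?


delta = F*L^3/(3*E*I) = 49.4*1.85^3/(3*2.000e+11*3.118e-06)
      = 312.782275/1870800 = 1.6719e-04

1.6719e-04 m


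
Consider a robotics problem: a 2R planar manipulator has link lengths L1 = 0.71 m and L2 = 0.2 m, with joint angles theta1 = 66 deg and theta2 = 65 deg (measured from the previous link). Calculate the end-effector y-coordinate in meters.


y = L1*sin(th1) + L2*sin(th1+th2) = 0.71*sin(66 deg) + 0.2*sin(131 deg) = 0.7996

0.7996 m


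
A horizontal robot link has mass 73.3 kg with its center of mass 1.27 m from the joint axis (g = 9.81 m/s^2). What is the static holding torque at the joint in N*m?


tau = m*g*L = 73.3 * 9.81 * 1.27 = 913.2227

913.2227 N*m


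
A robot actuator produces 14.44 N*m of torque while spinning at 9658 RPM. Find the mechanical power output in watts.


omega = 9658 * 2*pi/60 = 1011.383395 rad/s
P = tau * omega = 14.44 * 1011.383395 = 14604.3762

14604.3762 W


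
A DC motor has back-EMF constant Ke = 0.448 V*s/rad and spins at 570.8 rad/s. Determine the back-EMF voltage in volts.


V_emf = Ke * omega = 0.448*570.8 = 255.7184

255.7184 V


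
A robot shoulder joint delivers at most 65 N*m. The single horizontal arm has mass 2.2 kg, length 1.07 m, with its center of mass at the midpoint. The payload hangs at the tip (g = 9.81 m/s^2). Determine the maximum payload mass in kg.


tau_arm = m_arm*g*(L/2) = 2.2*9.81*1.07/2 = 11.5464 N*m
tau_payload = tau_max - tau_arm = 65 - 11.5464 = 53.4536
m_payload = tau_payload / (g*L) = 53.4536 / (9.81*1.07) = 5.0924

5.0924 kg


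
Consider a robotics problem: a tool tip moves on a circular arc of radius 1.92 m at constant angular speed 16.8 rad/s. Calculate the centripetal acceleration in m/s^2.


a_c = omega^2 * r = 16.8^2 * 1.92 = 541.9008

541.9008 m/s^2


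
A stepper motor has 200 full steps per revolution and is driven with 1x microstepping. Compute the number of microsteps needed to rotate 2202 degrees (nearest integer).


step_size = 360/(200*1) = 360/200 = 1.800000 deg
n = 2202/(360/200) = 2202*200/360 = 1223.3333 -> 1223

1223 steps


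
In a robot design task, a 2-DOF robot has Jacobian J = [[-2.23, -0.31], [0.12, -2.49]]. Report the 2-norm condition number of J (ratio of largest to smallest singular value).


JJ^T eigenvalues: trace(JJ^T) = 11.2835, det(JJ^T) = det(J)^2 = 31.24698201
s_max^2 = (11.2835 + sqrt(2.32944421))/2 = 6.40487584
s_min^2 = (11.2835 - sqrt(2.32944421))/2 = 4.87862416
kappa = s_max/s_min = sqrt(6.40487584/4.87862416) = 1.1458

1.1458


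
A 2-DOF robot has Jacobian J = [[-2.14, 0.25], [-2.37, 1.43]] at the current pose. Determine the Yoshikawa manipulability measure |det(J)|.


det(J) = -2.14*1.43 - (0.25)*(-2.37) = -2.4677
|det(J)| = 2.4677

2.4677


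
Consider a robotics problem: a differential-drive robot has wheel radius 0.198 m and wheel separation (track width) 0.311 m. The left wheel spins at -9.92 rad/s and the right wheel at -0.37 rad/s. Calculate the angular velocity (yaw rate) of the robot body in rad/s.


omega = r*(wR - wL)/L = 0.198*(-0.37 - (-9.92))/0.311 = 6.0801

6.0801 rad/s


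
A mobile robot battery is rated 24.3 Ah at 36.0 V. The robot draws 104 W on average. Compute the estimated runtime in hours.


E = 24.3*36.0 = 874.8000 Wh
t = E/P = 874.8000/104 = 8.4115

8.4115 hours


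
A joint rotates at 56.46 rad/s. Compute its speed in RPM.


RPM = 56.46 * 60/(2*pi) = 539.1533

539.1533 RPM


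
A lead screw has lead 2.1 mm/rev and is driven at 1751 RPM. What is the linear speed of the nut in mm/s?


v = lead * (RPM/60) = 2.1*1751/60 = 61.2850

61.2850 mm/s


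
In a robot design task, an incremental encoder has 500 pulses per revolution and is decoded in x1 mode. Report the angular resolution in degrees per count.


resolution = 360 / (PPR * 1) = 360 / 500 = 0.7200

0.7200 degrees


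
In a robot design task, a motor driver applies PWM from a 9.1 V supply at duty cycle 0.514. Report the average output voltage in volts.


V_avg = V_supply * D = 9.1*0.514 = 4.6774

4.6774 V


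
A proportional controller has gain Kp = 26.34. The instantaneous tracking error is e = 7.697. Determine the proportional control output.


u_P = Kp * e = 26.34 * 7.697 = 202.7390

202.7390


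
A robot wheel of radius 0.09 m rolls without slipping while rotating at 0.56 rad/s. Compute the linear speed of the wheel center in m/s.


v = omega * r = 0.56 * 0.09 = 0.0504

0.0504 m/s


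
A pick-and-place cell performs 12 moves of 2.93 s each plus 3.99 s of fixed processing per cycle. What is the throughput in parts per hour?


T_cycle = 12*2.93 + 3.99 = 39.1500 s
rate = 3600/T = 91.9540

91.9540 parts/hour


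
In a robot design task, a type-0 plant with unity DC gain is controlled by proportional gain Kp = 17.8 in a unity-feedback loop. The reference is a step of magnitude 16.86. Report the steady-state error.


e_ss = R/(1 + Kp) = 16.86/(1 + 17.8) = 16.86/18.8000 = 0.8968

0.8968


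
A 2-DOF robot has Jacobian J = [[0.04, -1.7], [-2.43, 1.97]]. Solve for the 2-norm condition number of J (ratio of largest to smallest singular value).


JJ^T eigenvalues: trace(JJ^T) = 12.6774, det(JJ^T) = det(J)^2 = 16.42032484
s_max^2 = (12.6774 + sqrt(95.03517140))/2 = 11.21299922
s_min^2 = (12.6774 - sqrt(95.03517140))/2 = 1.46440078
kappa = s_max/s_min = sqrt(11.21299922/1.46440078) = 2.7671

2.7671


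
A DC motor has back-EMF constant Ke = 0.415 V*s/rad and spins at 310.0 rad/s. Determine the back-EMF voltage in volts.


V_emf = Ke * omega = 0.415*310.0 = 128.6500

128.6500 V


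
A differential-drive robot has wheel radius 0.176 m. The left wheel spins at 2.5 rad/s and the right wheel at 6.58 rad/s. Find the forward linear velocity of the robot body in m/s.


v = r*(wR + wL)/2 = 0.176*(6.58 + 2.5)/2 = 0.7990

0.7990 m/s


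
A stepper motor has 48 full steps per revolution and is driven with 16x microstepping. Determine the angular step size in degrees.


step = 360/(48*16) = 360/768 = 0.4688

0.4688 degrees


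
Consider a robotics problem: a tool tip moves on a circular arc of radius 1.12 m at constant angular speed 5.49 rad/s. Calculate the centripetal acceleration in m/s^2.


a_c = omega^2 * r = 5.49^2 * 1.12 = 33.7569

33.7569 m/s^2


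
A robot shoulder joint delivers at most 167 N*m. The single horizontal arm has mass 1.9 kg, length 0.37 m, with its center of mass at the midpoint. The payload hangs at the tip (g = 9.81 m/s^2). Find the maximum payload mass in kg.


tau_arm = m_arm*g*(L/2) = 1.9*9.81*0.37/2 = 3.4482 N*m
tau_payload = tau_max - tau_arm = 167 - 3.4482 = 163.5518
m_payload = tau_payload / (g*L) = 163.5518 / (9.81*0.37) = 45.0593

45.0593 kg


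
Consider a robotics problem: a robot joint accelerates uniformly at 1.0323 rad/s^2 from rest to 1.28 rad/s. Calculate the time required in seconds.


t = delta_omega / alpha = 1.28 / 1.0323 = 1.2399

1.2399 s


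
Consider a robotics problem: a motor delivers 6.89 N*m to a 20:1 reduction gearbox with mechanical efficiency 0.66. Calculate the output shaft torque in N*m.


tau_out = tau_in * N * eta = 6.89 * 20 * 0.66 = 90.9480

90.9480 N*m


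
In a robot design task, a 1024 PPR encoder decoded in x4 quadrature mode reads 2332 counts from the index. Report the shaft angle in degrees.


angle = counts * 360 / (PPR*4) = 2332 * 360 / 4096 = 204.9609

204.9609 degrees


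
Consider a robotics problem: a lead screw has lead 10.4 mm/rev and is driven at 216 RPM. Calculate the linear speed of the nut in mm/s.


v = lead * (RPM/60) = 10.4*216/60 = 37.4400

37.4400 mm/s


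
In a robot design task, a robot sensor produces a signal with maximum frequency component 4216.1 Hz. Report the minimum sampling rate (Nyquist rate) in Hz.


f_s,min = 2*f_max = 2*4216.1 = 8432.2000

8432.2000 Hz


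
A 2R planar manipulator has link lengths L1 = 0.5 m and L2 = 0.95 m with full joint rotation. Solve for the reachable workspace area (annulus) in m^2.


r_max = L1 + L2 = 1.4500, r_min = |L1 - L2| = 0.4500
A = pi*(r_max^2 - r_min^2) = pi*(2.1025 - 0.2025) = 5.9690

5.9690 m^2


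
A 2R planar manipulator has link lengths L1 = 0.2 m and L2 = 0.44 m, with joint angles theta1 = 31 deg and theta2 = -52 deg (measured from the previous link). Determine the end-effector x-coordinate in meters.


x = L1*cos(th1) + L2*cos(th1+th2) = 0.2*cos(31 deg) + 0.44*cos(-21 deg) = 0.5822

0.5822 m


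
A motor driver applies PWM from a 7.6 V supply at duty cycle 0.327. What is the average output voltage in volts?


V_avg = V_supply * D = 7.6*0.327 = 2.4852

2.4852 V


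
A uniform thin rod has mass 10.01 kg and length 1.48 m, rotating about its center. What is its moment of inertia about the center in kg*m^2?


I = (1/12)*m*L^2 = (1/12)*10.01*1.48^2 = 1.8272

1.8272 kg*m^2


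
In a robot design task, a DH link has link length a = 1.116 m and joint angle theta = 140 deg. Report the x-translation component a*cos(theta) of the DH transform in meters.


a*cos(theta) = 1.116*cos(140 deg) = -0.8549

-0.8549 m


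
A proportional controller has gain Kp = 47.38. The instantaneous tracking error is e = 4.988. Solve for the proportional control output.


u_P = Kp * e = 47.38 * 4.988 = 236.3314

236.3314


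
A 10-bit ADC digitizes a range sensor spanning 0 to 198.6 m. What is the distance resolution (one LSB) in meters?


res = range / 2^n = 198.6/2^10 = 198.6/1024 = 0.1939

0.1939 m


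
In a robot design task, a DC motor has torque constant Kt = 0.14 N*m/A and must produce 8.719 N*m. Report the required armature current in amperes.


I = tau / Kt = 8.719/0.14 = 62.2786

62.2786 A


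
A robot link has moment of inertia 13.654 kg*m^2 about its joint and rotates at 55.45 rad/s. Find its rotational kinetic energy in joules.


KE = (1/2)*I*omega^2 = 0.5*13.654*55.45^2 = 20990.9940

20990.9940 J


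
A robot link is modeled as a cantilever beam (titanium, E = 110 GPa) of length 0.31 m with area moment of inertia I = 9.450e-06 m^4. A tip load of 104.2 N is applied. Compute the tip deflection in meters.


delta = F*L^3/(3*E*I) = 104.2*0.31^3/(3*1.100e+11*9.450e-06)
      = 3.1042222/3118500 = 9.9542e-07

9.9542e-07 m


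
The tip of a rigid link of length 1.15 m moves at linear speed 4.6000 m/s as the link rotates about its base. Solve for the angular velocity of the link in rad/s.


omega = v / L = 4.6000 / 1.15 = 4.0000

4.0000 rad/s


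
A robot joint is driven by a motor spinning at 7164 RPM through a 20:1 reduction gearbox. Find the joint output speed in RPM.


omega_joint = omega_motor / N = 7164 / 20 = 358.2000

358.2000 RPM


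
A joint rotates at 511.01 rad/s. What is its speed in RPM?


RPM = 511.01 * 60/(2*pi) = 4879.7860

4879.7860 RPM


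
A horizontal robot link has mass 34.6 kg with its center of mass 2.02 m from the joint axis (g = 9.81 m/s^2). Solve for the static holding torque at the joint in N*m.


tau = m*g*L = 34.6 * 9.81 * 2.02 = 685.6405

685.6405 N*m


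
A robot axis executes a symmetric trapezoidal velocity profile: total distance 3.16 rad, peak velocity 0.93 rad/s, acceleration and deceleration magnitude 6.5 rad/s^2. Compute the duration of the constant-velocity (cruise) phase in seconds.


t_acc = v/a = 0.143077 s, d_acc = v^2/(2a) = 0.066531 rad each
d_cruise = 3.16 - 2*0.066531 = 3.026938 rad
t_cruise = d_cruise/v = 3.026938/0.93 = 3.2548

3.2548 s


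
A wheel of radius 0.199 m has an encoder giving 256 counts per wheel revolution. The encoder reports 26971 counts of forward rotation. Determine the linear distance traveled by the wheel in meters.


revs = 26971/256 = 105.355469
d = revs * 2*pi*r = 105.355469 * 2*pi*0.199 = 131.7316

131.7316 m


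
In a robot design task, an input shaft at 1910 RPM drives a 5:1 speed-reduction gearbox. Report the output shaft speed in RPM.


omega_out = omega_in / N = 1910 / 5 = 382.0000

382.0000 RPM


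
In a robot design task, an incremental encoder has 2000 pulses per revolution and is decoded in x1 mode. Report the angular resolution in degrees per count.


resolution = 360 / (PPR * 1) = 360 / 2000 = 0.1800

0.1800 degrees


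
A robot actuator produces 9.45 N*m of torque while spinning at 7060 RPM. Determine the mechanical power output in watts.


omega = 7060 * 2*pi/60 = 739.321471 rad/s
P = tau * omega = 9.45 * 739.321471 = 6986.5879

6986.5879 W


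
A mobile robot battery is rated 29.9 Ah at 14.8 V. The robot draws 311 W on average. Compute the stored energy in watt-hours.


E = capacity * V = 29.9*14.8 = 442.5200

442.5200 Wh


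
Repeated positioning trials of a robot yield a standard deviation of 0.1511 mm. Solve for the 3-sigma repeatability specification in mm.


repeatability = 3*sigma = 3*0.1511 = 0.4533

0.4533 mm


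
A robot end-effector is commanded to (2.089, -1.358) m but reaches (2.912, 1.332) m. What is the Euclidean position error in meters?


dx = 2.912 - (2.089) = 0.8230, dy = 1.332 - (-1.358) = 2.6900
err = sqrt(0.677329 + 7.236100) = 2.8131

2.8131 m


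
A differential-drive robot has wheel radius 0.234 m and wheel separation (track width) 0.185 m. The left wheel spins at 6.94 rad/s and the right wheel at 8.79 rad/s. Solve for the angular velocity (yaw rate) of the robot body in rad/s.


omega = r*(wR - wL)/L = 0.234*(8.79 - (6.94))/0.185 = 2.3400

2.3400 rad/s


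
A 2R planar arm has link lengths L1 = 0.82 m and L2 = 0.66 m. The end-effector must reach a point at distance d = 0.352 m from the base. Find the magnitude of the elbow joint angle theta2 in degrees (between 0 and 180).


cos(th2) = (d^2 - L1^2 - L2^2)/(2*L1*L2) = (0.352^2 - 0.82^2 - 0.66^2)/(2*0.82*0.66) = -0.90917960
th2 = acos(-0.90917960) = 155.3922 deg

155.3922 degrees


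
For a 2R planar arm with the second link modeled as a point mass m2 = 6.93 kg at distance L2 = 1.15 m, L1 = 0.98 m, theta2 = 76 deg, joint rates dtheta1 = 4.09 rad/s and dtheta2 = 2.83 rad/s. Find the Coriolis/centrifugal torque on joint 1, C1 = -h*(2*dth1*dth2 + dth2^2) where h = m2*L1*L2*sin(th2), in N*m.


h = m2*L1*L2*sin(th2) = 6.93*0.98*1.15*sin(76 deg) = 7.578116
C1 = -h*(2*4.09*2.83 + 2.83^2) = -7.578116*31.1583 = -236.1212

-236.1212 N*m


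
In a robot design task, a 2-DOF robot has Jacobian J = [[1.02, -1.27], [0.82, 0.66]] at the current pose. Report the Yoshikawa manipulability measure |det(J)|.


det(J) = 1.02*0.66 - (-1.27)*(0.82) = 1.7146
|det(J)| = 1.7146

1.7146


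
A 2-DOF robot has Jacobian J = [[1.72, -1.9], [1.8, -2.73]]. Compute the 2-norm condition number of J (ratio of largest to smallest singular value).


JJ^T eigenvalues: trace(JJ^T) = 17.2613, det(JJ^T) = det(J)^2 = 1.62715536
s_max^2 = (17.2613 + sqrt(291.44385625))/2 = 17.16651340
s_min^2 = (17.2613 - sqrt(291.44385625))/2 = 0.09478660
kappa = s_max/s_min = sqrt(17.16651340/0.09478660) = 13.4576

13.4576


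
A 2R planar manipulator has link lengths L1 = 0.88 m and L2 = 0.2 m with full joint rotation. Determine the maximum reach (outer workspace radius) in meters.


r_max = L1 + L2 = 0.88 + 0.2 = 1.0800

1.0800 m


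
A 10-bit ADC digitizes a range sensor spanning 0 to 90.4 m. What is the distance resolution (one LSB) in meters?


res = range / 2^n = 90.4/2^10 = 90.4/1024 = 0.0883

0.0883 m


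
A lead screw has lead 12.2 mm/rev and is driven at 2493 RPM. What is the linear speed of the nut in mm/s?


v = lead * (RPM/60) = 12.2*2493/60 = 506.9100

506.9100 mm/s


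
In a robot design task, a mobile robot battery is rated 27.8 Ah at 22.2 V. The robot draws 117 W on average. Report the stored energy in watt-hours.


E = capacity * V = 27.8*22.2 = 617.1600

617.1600 Wh


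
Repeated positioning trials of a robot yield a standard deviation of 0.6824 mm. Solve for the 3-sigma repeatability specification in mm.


repeatability = 3*sigma = 3*0.6824 = 2.0472

2.0472 mm


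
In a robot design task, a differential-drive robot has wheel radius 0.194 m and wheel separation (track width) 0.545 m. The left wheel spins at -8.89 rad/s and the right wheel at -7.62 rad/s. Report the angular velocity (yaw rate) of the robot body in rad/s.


omega = r*(wR - wL)/L = 0.194*(-7.62 - (-8.89))/0.545 = 0.4521

0.4521 rad/s


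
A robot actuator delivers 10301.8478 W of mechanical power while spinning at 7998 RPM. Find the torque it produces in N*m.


omega = 7998 * 2*pi/60 = 837.548601 rad/s
tau = P / omega = 10301.8478 / 837.548601 = 12.3000

12.3000 N*m


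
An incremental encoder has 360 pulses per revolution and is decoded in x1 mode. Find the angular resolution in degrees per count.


resolution = 360 / (PPR * 1) = 360 / 360 = 1.0000

1.0000 degrees


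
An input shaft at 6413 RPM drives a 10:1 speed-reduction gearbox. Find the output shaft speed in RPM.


omega_out = omega_in / N = 6413 / 10 = 641.3000

641.3000 RPM


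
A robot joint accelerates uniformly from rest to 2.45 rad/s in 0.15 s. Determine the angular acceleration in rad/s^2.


alpha = delta_omega / t = 2.45 / 0.15 = 16.3333

16.3333 rad/s^2


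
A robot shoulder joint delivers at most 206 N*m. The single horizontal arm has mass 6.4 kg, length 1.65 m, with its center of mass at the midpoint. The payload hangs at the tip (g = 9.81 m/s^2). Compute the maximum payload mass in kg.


tau_arm = m_arm*g*(L/2) = 6.4*9.81*1.65/2 = 51.7968 N*m
tau_payload = tau_max - tau_arm = 206 - 51.7968 = 154.2032
m_payload = tau_payload / (g*L) = 154.2032 / (9.81*1.65) = 9.5267

9.5267 kg


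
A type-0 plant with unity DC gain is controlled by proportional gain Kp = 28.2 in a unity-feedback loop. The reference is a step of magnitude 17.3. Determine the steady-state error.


e_ss = R/(1 + Kp) = 17.3/(1 + 28.2) = 17.3/29.2000 = 0.5925

0.5925


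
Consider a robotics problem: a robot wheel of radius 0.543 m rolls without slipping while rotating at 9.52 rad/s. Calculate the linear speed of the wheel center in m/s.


v = omega * r = 9.52 * 0.543 = 5.1694

5.1694 m/s


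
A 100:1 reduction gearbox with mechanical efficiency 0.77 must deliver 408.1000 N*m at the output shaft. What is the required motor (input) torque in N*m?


tau_in = tau_out / (N * eta) = 408.1000 / (100 * 0.77) = 5.3000

5.3000 N*m


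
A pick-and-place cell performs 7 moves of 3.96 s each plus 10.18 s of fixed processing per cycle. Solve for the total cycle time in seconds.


T = 7*3.96 + 10.18 = 37.9000

37.9000 s


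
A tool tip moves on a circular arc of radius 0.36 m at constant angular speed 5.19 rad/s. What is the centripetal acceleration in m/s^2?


a_c = omega^2 * r = 5.19^2 * 0.36 = 9.6970

9.6970 m/s^2


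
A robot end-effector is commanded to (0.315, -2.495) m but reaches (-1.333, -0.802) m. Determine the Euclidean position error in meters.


dx = -1.333 - (0.315) = -1.6480, dy = -0.802 - (-2.495) = 1.6930
err = sqrt(2.715904 + 2.866249) = 2.3627

2.3627 m


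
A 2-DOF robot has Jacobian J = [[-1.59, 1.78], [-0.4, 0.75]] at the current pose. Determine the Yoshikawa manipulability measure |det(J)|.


det(J) = -1.59*0.75 - (1.78)*(-0.4) = -0.4805
|det(J)| = 0.4805

0.4805


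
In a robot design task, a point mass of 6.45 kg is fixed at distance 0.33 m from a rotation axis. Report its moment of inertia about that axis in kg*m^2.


I = m*r^2 = 6.45*0.33^2 = 0.7024

0.7024 kg*m^2


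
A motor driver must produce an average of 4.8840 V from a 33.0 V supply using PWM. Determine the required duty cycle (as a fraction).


D = V_avg/V_supply = 4.8840/33.0 = 0.1480

0.1480


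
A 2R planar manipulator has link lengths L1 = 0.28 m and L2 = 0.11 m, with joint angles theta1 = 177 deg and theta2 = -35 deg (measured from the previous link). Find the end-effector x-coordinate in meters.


x = L1*cos(th1) + L2*cos(th1+th2) = 0.28*cos(177 deg) + 0.11*cos(142 deg) = -0.3663

-0.3663 m


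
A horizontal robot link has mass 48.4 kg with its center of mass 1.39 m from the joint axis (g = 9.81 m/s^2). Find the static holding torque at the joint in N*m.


tau = m*g*L = 48.4 * 9.81 * 1.39 = 659.9776

659.9776 N*m


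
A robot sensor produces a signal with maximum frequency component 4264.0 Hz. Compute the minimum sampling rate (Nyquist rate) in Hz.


f_s,min = 2*f_max = 2*4264.0 = 8528.0000

8528.0000 Hz


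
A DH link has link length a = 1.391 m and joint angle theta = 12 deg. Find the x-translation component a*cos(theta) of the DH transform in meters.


a*cos(theta) = 1.391*cos(12 deg) = 1.3606

1.3606 m


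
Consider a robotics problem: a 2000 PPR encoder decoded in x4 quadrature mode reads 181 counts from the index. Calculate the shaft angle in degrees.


angle = counts * 360 / (PPR*4) = 181 * 360 / 8000 = 8.1450

8.1450 degrees


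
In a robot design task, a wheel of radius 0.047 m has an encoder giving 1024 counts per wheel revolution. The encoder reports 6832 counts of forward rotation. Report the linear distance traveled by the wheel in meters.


revs = 6832/1024 = 6.671875
d = revs * 2*pi*r = 6.671875 * 2*pi*0.047 = 1.9703

1.9703 m


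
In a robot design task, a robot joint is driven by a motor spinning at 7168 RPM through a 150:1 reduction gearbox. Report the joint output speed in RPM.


omega_joint = omega_motor / N = 7168 / 150 = 47.7867

47.7867 RPM


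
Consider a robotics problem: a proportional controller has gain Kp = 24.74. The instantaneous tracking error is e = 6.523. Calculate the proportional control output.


u_P = Kp * e = 24.74 * 6.523 = 161.3790

161.3790


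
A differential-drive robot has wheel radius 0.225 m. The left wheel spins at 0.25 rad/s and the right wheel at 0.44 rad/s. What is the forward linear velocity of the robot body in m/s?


v = r*(wR + wL)/2 = 0.225*(0.44 + 0.25)/2 = 0.0776

0.0776 m/s


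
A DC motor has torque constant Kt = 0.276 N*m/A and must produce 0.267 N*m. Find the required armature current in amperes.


I = tau / Kt = 0.267/0.276 = 0.9674

0.9674 A


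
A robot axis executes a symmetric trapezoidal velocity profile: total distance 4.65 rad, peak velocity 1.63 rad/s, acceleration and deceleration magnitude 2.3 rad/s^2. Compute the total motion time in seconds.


t_acc = v/a = 1.63/2.3 = 0.708696 s
d_acc = v^2/(2a) = 0.577587 rad (each ramp)
d_cruise = 4.65 - 2*0.577587 = 3.494826 rad
t_cruise = 3.494826/1.63 = 2.144065 s
t_total = 2*0.708696 + 2.144065 = 3.5615

3.5615 s


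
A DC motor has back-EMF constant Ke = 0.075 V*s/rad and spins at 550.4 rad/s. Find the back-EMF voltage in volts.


V_emf = Ke * omega = 0.075*550.4 = 41.2800

41.2800 V


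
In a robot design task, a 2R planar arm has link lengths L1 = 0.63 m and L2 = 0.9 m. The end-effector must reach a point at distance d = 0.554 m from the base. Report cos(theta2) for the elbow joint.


cos(th2) = (d^2 - L1^2 - L2^2)/(2*L1*L2) = (0.554^2 - 0.63^2 - 0.9^2)/(2*0.63*0.9) = -0.7936

-0.7936


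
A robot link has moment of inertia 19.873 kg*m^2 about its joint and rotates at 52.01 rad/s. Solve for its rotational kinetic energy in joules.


KE = (1/2)*I*omega^2 = 0.5*19.873*52.01^2 = 26878.6310

26878.6310 J


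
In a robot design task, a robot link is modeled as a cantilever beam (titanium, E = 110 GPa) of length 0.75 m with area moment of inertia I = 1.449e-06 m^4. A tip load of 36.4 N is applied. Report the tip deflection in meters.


delta = F*L^3/(3*E*I) = 36.4*0.75^3/(3*1.100e+11*1.449e-06)
      = 15.35625/478170 = 3.2115e-05

3.2115e-05 m


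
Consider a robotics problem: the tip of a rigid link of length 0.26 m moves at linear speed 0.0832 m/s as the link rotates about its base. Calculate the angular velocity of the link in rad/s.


omega = v / L = 0.0832 / 0.26 = 0.3200

0.3200 rad/s


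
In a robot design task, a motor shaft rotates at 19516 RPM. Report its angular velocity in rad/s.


omega = 19516 * 2*pi/60 = 2043.7107

2043.7107 rad/s


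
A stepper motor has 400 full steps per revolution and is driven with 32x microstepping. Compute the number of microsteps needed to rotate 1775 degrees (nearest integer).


step_size = 360/(400*32) = 360/12800 = 0.028125 deg
n = 1775/(360/12800) = 1775*12800/360 = 63111.1111 -> 63111

63111 steps


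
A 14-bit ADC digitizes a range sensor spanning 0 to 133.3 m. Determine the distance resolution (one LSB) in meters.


res = range / 2^n = 133.3/2^14 = 133.3/16384 = 0.0081

0.0081 m


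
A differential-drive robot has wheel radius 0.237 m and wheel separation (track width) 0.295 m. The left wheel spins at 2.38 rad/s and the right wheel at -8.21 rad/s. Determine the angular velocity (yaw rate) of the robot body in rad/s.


omega = r*(wR - wL)/L = 0.237*(-8.21 - (2.38))/0.295 = -8.5079

-8.5079 rad/s


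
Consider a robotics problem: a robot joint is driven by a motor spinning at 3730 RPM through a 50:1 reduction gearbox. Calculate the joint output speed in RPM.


omega_joint = omega_motor / N = 3730 / 50 = 74.6000

74.6000 RPM


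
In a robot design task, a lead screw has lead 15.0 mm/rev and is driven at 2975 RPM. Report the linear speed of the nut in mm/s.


v = lead * (RPM/60) = 15.0*2975/60 = 743.7500

743.7500 mm/s


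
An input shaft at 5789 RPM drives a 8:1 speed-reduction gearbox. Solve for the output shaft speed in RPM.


omega_out = omega_in / N = 5789 / 8 = 723.6250

723.6250 RPM


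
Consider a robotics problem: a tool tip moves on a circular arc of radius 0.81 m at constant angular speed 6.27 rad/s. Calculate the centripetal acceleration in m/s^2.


a_c = omega^2 * r = 6.27^2 * 0.81 = 31.8434

31.8434 m/s^2


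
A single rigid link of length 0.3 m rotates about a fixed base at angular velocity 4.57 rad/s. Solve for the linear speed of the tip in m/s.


v = L*omega = 0.3 * 4.57 = 1.3710

1.3710 m/s


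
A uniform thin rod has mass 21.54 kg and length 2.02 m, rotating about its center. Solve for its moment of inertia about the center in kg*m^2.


I = (1/12)*m*L^2 = (1/12)*21.54*2.02^2 = 7.3243

7.3243 kg*m^2


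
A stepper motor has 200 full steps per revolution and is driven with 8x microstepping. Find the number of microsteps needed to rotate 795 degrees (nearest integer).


step_size = 360/(200*8) = 360/1600 = 0.225000 deg
n = 795/(360/1600) = 795*1600/360 = 3533.3333 -> 3533

3533 steps


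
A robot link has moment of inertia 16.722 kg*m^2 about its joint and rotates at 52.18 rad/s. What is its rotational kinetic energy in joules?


KE = (1/2)*I*omega^2 = 0.5*16.722*52.18^2 = 22764.9328

22764.9328 J


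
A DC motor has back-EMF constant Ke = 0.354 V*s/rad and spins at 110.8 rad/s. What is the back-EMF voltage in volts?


V_emf = Ke * omega = 0.354*110.8 = 39.2232

39.2232 V


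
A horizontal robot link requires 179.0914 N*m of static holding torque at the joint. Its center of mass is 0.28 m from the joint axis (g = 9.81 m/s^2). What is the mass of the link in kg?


m = tau / (g*L) = 179.0914 / (9.81 * 0.28) = 65.2000

65.2000 kg


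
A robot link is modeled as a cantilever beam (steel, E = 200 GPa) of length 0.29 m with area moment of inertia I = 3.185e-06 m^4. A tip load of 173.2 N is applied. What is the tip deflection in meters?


delta = F*L^3/(3*E*I) = 173.2*0.29^3/(3*2.000e+11*3.185e-06)
      = 4.2241748/1911000 = 2.2105e-06

2.2105e-06 m


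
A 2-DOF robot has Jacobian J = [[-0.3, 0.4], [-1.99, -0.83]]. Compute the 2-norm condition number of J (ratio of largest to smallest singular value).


JJ^T eigenvalues: trace(JJ^T) = 4.8990, det(JJ^T) = det(J)^2 = 1.09202500
s_max^2 = (4.8990 + sqrt(19.63210100))/2 = 4.66490634
s_min^2 = (4.8990 - sqrt(19.63210100))/2 = 0.23409366
kappa = s_max/s_min = sqrt(4.66490634/0.23409366) = 4.4640

4.4640


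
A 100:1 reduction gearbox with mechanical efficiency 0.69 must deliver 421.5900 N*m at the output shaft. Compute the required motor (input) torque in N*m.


tau_in = tau_out / (N * eta) = 421.5900 / (100 * 0.69) = 6.1100

6.1100 N*m


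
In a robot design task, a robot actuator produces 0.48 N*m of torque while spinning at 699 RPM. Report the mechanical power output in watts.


omega = 699 * 2*pi/60 = 73.199109 rad/s
P = tau * omega = 0.48 * 73.199109 = 35.1356

35.1356 W


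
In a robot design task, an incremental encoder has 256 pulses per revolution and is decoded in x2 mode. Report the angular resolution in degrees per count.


resolution = 360 / (PPR * 2) = 360 / 512 = 0.7031

0.7031 degrees


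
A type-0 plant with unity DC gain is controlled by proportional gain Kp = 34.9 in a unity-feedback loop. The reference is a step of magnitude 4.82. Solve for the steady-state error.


e_ss = R/(1 + Kp) = 4.82/(1 + 34.9) = 4.82/35.9000 = 0.1343

0.1343


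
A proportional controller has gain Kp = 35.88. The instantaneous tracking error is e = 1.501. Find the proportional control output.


u_P = Kp * e = 35.88 * 1.501 = 53.8559

53.8559


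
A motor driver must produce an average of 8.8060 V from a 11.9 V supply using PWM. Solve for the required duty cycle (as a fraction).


D = V_avg/V_supply = 8.8060/11.9 = 0.7400

0.7400


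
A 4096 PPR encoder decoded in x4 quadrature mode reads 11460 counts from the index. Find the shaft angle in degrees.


angle = counts * 360 / (PPR*4) = 11460 * 360 / 16384 = 251.8066

251.8066 degrees


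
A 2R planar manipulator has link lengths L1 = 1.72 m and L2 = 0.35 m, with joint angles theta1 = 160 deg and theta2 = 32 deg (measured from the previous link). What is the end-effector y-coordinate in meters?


y = L1*sin(th1) + L2*sin(th1+th2) = 1.72*sin(160 deg) + 0.35*sin(192 deg) = 0.5155

0.5155 m


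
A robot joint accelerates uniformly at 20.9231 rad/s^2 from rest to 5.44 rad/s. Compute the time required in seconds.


t = delta_omega / alpha = 5.44 / 20.9231 = 0.2600

0.2600 s


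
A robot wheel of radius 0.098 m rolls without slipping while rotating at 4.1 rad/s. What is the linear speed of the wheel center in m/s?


v = omega * r = 4.1 * 0.098 = 0.4018

0.4018 m/s


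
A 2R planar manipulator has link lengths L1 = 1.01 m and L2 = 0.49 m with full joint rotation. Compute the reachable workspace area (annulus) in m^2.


r_max = L1 + L2 = 1.5000, r_min = |L1 - L2| = 0.5200
A = pi*(r_max^2 - r_min^2) = pi*(2.2500 - 0.2704) = 6.2191

6.2191 m^2


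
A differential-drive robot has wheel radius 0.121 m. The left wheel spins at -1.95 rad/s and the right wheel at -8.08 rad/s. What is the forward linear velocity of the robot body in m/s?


v = r*(wR + wL)/2 = 0.121*(-8.08 + -1.95)/2 = -0.6068

-0.6068 m/s


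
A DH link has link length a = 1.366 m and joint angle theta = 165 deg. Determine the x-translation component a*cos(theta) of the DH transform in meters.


a*cos(theta) = 1.366*cos(165 deg) = -1.3195

-1.3195 m


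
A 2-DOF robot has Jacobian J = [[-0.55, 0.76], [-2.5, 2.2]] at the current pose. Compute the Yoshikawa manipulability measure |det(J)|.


det(J) = -0.55*2.2 - (0.76)*(-2.5) = 0.6900
|det(J)| = 0.6900

0.6900


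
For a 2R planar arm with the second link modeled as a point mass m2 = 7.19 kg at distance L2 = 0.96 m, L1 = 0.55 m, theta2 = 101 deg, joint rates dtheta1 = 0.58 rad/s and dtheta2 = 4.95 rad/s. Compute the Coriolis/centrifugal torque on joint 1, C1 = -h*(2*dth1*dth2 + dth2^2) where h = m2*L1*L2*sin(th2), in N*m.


h = m2*L1*L2*sin(th2) = 7.19*0.55*0.96*sin(101 deg) = 3.726571
C1 = -h*(2*0.58*4.95 + 4.95^2) = -3.726571*30.2445 = -112.7083

-112.7083 N*m


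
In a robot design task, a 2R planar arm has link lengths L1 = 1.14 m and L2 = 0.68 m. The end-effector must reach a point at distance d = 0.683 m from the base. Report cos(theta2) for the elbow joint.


cos(th2) = (d^2 - L1^2 - L2^2)/(2*L1*L2) = (0.683^2 - 1.14^2 - 0.68^2)/(2*1.14*0.68) = -0.8356

-0.8356


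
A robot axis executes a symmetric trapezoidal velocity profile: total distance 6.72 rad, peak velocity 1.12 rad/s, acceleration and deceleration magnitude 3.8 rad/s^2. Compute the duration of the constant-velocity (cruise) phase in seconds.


t_acc = v/a = 0.294737 s, d_acc = v^2/(2a) = 0.165053 rad each
d_cruise = 6.72 - 2*0.165053 = 6.389894 rad
t_cruise = d_cruise/v = 6.389894/1.12 = 5.7053

5.7053 s
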